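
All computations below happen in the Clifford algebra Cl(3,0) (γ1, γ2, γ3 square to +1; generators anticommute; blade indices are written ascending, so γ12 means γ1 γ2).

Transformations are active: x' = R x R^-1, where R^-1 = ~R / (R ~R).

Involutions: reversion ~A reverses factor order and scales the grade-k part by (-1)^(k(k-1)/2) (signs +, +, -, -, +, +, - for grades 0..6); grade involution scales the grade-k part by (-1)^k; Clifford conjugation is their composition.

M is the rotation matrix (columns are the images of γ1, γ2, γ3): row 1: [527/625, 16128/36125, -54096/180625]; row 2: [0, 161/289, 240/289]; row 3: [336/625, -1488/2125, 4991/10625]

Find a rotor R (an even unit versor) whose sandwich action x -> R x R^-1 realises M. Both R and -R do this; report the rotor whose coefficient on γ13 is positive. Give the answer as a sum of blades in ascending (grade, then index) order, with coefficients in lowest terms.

Method: write R = a + b12*γ12 + b13*γ13 + b23*γ23 with a^2 + b12^2 + b13^2 + b23^2 = 1 (so R^-1 = ~R). Expanding the columns R e_j ~R gives tr M = 4a^2 - 1 and, from the antisymmetric part, M21 - M12 = -4a*b12, M13 - M31 = 4a*b13, M32 - M23 = -4a*b23.
Here tr M = 13511/7225, so a^2 = (1 + tr M)/4 = 5184/7225 and a = ±72/85. Taking a = 72/85: M21 - M12 = -16128/36125, M13 - M31 = -6048/7225, M32 - M23 = -55296/36125, giving b12 = 56/425, b13 = -21/85, b23 = 192/425, i.e. R = 72/85 + 56/425*γ12 - 21/85*γ13 + 192/425*γ23.
Its γ13 coefficient is negative, so report the other preimage -R.
Answer: -72/85 - 56/425*γ12 + 21/85*γ13 - 192/425*γ23. Note: both R and -R realise this M (trace 13511/7225); the covering map identifies them, and the γ13-coefficient sign is the tie-breaker.


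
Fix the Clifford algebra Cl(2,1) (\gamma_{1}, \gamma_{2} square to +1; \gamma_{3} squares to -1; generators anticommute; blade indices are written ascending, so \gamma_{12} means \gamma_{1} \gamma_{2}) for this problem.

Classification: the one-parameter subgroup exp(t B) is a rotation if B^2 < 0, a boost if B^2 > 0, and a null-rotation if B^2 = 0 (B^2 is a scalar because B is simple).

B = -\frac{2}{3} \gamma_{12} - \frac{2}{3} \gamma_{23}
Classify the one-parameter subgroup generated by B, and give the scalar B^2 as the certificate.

B^2 term by term: the squares give (-\frac{2}{3})^2*(\gamma_{12})^2 + (-\frac{2}{3})^2*(\gamma_{23})^2 = \frac{4}{9}*(-1) + \frac{4}{9}*(+1) = 0 (each basis 2-blade squares to minus the product of its generators' squares); cross terms between blades sharing an index anticommute and cancel. So B^2 = 0.
Answer: null-rotation, certificate B^2 = 0. The scalar 0 is the complete invariant here: its sign names the subgroup type.


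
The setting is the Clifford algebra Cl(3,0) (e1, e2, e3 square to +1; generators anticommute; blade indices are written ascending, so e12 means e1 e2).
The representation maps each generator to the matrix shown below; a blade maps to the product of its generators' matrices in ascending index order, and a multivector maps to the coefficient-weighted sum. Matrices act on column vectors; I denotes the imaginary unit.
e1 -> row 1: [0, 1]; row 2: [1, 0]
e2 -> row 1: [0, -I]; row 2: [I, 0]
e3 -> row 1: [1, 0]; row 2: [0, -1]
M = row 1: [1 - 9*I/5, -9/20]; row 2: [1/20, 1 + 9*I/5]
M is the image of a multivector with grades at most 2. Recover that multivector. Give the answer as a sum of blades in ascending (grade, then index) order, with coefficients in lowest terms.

Method: 1, rho(e1), rho(e2), rho(e3) form a trace-orthogonal basis of the 2x2 complex matrices (tr(X Y) = 2 if X = Y, else 0), so M = m0*1 + m1*rho(e1) + m2*rho(e2) + m3*rho(e3) with m0 = tr(M)/2 = 1, m1 = tr(M rho(e1))/2 = -1/5, m2 = tr(M rho(e2))/2 = -I/4, m3 = tr(M rho(e3))/2 = -9*I/5.
Multiplying table entries, the bivector images are rho(e12) = I*rho(e3), rho(e13) = -I*rho(e2), rho(e23) = I*rho(e1); with real blade coefficients the real parts of m0..m3 are the coefficients of 1, e1, e2, e3 and the imaginary parts give the bivectors (e23: Im m1, e13: -Im m2, e12: Im m3).
Answer: 1 - 1/5*e1 - 9/5*e12 + 1/4*e13


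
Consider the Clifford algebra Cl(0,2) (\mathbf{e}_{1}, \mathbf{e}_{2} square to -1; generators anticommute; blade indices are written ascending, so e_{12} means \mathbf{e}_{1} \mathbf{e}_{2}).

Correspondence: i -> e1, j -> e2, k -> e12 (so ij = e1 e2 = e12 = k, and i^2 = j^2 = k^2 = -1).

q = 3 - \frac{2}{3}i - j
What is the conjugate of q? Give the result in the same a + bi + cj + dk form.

In blades: q = 3 - \frac{2}{3} e_{1} - e_{2}.
Conjugation here is Clifford conjugation: the scalar is fixed and the grade-1 and grade-2 blades all flip sign, giving 3 + \frac{2}{3} e_{1} + e_{2}; translating back:
Answer: 3 + \frac{2}{3}i + j


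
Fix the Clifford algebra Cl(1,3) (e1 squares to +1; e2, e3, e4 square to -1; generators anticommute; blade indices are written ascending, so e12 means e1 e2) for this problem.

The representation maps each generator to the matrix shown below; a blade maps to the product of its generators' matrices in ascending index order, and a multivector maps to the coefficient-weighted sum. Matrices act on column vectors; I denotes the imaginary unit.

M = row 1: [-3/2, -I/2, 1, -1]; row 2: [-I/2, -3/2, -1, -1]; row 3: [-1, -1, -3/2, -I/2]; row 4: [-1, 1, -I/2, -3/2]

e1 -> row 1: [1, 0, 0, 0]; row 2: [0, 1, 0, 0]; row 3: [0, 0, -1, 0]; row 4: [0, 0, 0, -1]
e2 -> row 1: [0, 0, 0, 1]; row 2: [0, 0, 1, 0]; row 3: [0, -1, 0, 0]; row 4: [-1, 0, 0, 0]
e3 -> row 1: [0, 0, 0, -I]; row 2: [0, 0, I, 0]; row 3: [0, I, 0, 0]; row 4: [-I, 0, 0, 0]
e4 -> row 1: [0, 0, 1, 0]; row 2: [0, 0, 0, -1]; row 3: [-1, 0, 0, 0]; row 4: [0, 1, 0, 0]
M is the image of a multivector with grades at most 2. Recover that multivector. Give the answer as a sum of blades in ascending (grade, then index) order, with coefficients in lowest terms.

Method: the blade images are trace-orthogonal — tr(rho(e_A) rho(e_B)^-1) = 4 if A = B and 0 otherwise — and rho(e_A)^-1 = (e_A)^2 * rho(e_A) with (e_A)^2 = +1 or -1, so the coefficient of e_A in the preimage is (e_A)^2 * tr(M rho(e_A))/4.
Nonzero projections over blades of grade <= 2: 1: (1)^2 = +1, tr(M 1) = -6, coefficient -3/2; e4: (e4)^2 = -1, tr(M rho(e4)) = -4, coefficient 1; e12: (e12)^2 = +1, tr(M rho(e12)) = -4, coefficient -1; e34: (e34)^2 = -1, tr(M rho(e34)) = -2, coefficient 1/2. Every other blade of grade <= 2 projects to 0.
Answer: -3/2 + e4 - e12 + 1/2*e34


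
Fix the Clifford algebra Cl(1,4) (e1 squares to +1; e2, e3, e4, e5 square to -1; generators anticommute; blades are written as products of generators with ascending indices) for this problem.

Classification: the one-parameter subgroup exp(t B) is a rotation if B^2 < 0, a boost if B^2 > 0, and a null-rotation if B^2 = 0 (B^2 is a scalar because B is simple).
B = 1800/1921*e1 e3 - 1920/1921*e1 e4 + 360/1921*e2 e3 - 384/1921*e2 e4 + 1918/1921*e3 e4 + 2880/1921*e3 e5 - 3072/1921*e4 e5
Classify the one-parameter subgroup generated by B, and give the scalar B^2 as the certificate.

B^2 term by term: the squares give (1800/1921)^2*(e1 e3)^2 + (-1920/1921)^2*(e1 e4)^2 + (360/1921)^2*(e2 e3)^2 + (-384/1921)^2*(e2 e4)^2 + (1918/1921)^2*(e3 e4)^2 + (2880/1921)^2*(e3 e5)^2 + (-3072/1921)^2*(e4 e5)^2 = 3240000/3690241*(+1) + 3686400/3690241*(+1) + 129600/3690241*(-1) + 147456/3690241*(-1) + 3678724/3690241*(-1) + 8294400/3690241*(-1) + 9437184/3690241*(-1) = -4 (each basis 2-blade squares to minus the product of its generators' squares); cross terms between blades sharing an index anticommute and cancel; the commuting (index-disjoint) pairs give grade-4 terms 2*c*c'*(blade product), which cancel blade by blade — e1 e2 e3 e4: 1382400/3690241 - 1382400/3690241 = 0; e1 e3 e4 e5: -11059200/3690241 + 11059200/3690241 = 0; e2 e3 e4 e5: -2211840/3690241 + 2211840/3690241 = 0 — confirming B is simple. So B^2 = -4.
Answer: rotation, certificate B^2 = -4. Why this suffices: the scalar -4 survives any versor conjugation, so its sign alone determines the class however B is presented.


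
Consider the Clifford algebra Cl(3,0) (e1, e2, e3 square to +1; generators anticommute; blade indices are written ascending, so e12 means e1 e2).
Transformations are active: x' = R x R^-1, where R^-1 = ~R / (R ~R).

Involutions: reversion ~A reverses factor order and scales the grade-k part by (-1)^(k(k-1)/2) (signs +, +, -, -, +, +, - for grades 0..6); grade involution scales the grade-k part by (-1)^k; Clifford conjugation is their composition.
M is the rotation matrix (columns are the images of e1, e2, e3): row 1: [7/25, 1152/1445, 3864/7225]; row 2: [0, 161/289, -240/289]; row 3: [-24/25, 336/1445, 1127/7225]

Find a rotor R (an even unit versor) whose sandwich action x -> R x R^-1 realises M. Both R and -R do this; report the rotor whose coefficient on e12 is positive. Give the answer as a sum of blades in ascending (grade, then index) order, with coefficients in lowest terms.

Method: write R = a + b12*e12 + b13*e13 + b23*e23 with a^2 + b12^2 + b13^2 + b23^2 = 1 (so R^-1 = ~R). Expanding the columns R e_j ~R gives tr M = 4a^2 - 1 and, from the antisymmetric part, M21 - M12 = -4a*b12, M13 - M31 = 4a*b13, M32 - M23 = -4a*b23.
Here tr M = 287/289, so a^2 = (1 + tr M)/4 = 144/289 and a = ±12/17. Taking a = 12/17: M21 - M12 = -1152/1445, M13 - M31 = 432/289, M32 - M23 = 1536/1445, giving b12 = 24/85, b13 = 9/17, b23 = -32/85, i.e. R = 12/17 + 24/85*e12 + 9/17*e13 - 32/85*e23.
Its e12 coefficient is already positive.
Answer: 12/17 + 24/85*e12 + 9/17*e13 - 32/85*e23. Note: both R and -R realise this M (trace 287/289); the covering map identifies them, and the e12-coefficient sign is the tie-breaker.


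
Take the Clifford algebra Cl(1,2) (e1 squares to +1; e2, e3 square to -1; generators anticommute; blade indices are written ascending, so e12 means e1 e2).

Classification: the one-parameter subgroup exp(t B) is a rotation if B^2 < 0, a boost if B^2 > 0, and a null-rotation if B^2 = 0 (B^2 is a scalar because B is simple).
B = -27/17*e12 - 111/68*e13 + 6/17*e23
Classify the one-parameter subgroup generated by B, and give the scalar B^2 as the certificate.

B^2 term by term: the squares give (-27/17)^2*(e12)^2 + (-111/68)^2*(e13)^2 + (6/17)^2*(e23)^2 = 729/289*(+1) + 12321/4624*(+1) + 36/289*(-1) = 81/16 (each basis 2-blade squares to minus the product of its generators' squares); cross terms between blades sharing an index anticommute and cancel. So B^2 = 81/16.
Answer: boost, certificate B^2 = 81/16. Certificate logic: 81/16 is a conjugation-invariant scalar, so its sign fixes rotation versus boost versus null-rotation outright.


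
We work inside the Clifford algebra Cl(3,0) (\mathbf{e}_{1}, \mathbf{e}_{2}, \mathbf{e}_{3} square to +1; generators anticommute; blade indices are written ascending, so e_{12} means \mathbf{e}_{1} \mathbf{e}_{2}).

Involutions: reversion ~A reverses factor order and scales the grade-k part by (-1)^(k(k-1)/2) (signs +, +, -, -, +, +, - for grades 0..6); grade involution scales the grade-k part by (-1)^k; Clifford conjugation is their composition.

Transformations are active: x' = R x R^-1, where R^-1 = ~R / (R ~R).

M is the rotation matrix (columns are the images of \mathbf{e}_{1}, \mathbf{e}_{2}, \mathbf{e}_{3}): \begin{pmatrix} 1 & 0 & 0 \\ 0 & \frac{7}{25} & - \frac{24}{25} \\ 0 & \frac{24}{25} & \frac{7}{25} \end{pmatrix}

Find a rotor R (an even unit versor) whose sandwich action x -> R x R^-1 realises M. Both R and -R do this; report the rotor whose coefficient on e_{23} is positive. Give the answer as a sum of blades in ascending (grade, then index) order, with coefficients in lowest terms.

Method: write R = a + b12*e_{12} + b13*e_{13} + b23*e_{23} with a^2 + b12^2 + b13^2 + b23^2 = 1 (so R^-1 = ~R). Expanding the columns R e_j ~R gives tr M = 4a^2 - 1 and, from the antisymmetric part, M21 - M12 = -4a*b12, M13 - M31 = 4a*b13, M32 - M23 = -4a*b23.
Here tr M = \frac{39}{25}, so a^2 = (1 + tr M)/4 = \frac{16}{25} and a = ±\frac{4}{5}. Taking a = \frac{4}{5}: M21 - M12 = 0, M13 - M31 = 0, M32 - M23 = \frac{48}{25}, giving b12 = 0, b13 = 0, b23 = -\frac{3}{5}, i.e. R = \frac{4}{5} - \frac{3}{5} e_{23}.
Its e_{23} coefficient is negative, so report the other preimage -R.
Answer: -\frac{4}{5} + \frac{3}{5} e_{23}. Note: both R and -R realise this M (trace \frac{39}{25}); the covering map identifies them, and the e_{23}-coefficient sign is the tie-breaker.


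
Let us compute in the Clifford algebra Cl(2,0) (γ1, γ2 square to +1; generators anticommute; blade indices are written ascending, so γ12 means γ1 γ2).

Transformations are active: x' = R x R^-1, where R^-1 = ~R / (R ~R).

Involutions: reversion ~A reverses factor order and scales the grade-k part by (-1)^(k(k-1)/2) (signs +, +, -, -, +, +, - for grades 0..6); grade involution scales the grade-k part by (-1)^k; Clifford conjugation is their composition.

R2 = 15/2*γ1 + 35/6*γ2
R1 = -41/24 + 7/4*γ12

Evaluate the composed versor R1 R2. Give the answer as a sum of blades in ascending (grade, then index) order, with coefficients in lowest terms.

Distribute over the terms of R1 (each basis-blade product reordered to ascending indices, repeated generators contracted through their squares):
(-41/24) R2 = -205/16*γ1 - 1435/144*γ2
(7/4*γ12) R2 = 245/24*γ1 - 105/8*γ2
Summing the partial products and collecting blades:
Answer: -125/48*γ1 - 3325/144*γ2


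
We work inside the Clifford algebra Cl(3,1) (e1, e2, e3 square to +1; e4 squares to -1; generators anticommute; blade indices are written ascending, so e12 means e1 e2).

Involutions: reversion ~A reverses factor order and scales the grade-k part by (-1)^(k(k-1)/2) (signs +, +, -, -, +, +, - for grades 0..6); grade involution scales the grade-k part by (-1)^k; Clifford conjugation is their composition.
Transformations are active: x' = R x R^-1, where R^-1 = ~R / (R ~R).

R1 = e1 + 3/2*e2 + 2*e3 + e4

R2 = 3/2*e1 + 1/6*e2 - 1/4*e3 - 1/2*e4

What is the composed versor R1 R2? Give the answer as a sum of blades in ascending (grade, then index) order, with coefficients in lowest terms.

Distribute over the terms of R1 (each basis-blade product reordered to ascending indices, repeated generators contracted through their squares):
(e1) R2 = 3/2 + 1/6*e12 - 1/4*e13 - 1/2*e14
(3/2*e2) R2 = 1/4 - 9/4*e12 - 3/8*e23 - 3/4*e24
(2*e3) R2 = -1/2 - 3*e13 - 1/3*e23 - e34
(e4) R2 = 1/2 - 3/2*e14 - 1/6*e24 + 1/4*e34
Summing the partial products and collecting blades:
Answer: 7/4 - 25/12*e12 - 13/4*e13 - 2*e14 - 17/24*e23 - 11/12*e24 - 3/4*e34


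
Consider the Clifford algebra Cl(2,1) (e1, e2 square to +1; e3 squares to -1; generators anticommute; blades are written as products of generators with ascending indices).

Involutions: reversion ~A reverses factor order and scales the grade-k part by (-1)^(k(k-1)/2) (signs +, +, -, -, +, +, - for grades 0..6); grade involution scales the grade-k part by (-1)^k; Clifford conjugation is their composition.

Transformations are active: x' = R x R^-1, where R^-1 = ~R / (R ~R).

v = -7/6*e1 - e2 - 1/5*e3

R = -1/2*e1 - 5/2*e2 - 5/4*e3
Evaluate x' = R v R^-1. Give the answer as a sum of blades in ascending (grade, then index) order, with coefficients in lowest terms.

~R = -1/2*e1 - 5/2*e2 - 5/4*e3, and R ~R = 79/16, so R^-1 = ~R / (79/16).
R v = 17/6 - 29/12*e1 e2 - 163/120*e1 e3 - 3/4*e2 e3
Answer: 281/474*e1 - 443/237*e2 - 1463/1185*e3


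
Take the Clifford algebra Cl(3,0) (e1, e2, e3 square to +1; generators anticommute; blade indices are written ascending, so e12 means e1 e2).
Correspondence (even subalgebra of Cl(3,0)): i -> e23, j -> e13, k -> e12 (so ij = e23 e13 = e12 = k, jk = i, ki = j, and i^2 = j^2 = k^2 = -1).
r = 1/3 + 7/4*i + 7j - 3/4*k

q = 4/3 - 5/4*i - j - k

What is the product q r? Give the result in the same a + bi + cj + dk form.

In blades: q = 4/3 - e12 - e13 - 5/4*e23, r = 1/3 - 3/4*e12 + 7*e13 + 7/4*e23.
Distribute q over r term by term (generator squares from the signature, products reordered to ascending indices): (4/3)*r = 4/9 - e12 + 28/3*e13 + 7/3*e23; (-e12)*r = -3/4 - 1/3*e12 - 7/4*e13 + 7*e23; (-e13)*r = 7 + 7/4*e12 - 1/3*e13 + 3/4*e23; (-5/4*e23)*r = 35/16 - 35/4*e12 - 15/16*e13 - 5/12*e23.
Sum: 1279/144 - 25/3*e12 + 101/16*e13 + 29/3*e23; translating back through the correspondence:
Answer: 1279/144 + 29/3*i + 101/16*j - 25/3*k


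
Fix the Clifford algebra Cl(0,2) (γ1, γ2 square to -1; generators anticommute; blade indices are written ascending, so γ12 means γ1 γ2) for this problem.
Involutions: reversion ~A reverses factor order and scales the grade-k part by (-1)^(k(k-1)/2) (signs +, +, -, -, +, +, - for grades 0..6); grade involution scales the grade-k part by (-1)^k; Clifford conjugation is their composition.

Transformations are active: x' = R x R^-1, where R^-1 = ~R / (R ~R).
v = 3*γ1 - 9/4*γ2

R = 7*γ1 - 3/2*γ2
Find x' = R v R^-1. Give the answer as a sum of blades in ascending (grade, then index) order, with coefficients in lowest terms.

~R = 7*γ1 - 3/2*γ2, and R ~R = -205/4, so R^-1 = ~R / (-205/4).
R v = -195/8 - 45/4*γ12
Answer: 150/41*γ1 + 135/164*γ2


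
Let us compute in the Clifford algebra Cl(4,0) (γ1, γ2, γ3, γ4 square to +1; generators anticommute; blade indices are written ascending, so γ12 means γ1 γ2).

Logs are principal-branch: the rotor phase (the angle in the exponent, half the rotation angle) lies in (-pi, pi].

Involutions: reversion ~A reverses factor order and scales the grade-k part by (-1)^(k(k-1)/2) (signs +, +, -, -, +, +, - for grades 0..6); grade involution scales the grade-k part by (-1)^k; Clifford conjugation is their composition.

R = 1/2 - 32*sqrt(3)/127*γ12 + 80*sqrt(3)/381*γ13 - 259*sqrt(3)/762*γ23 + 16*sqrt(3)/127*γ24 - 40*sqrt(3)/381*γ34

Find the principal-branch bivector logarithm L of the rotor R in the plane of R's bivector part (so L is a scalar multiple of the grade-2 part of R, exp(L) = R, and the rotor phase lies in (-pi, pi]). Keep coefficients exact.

The scalar part of R is 1/2, which pins the rotor phase on the principal branch; dividing the bivector part by the sine of that phase recovers the unit plane, and L is the phase times that plane.
Concretely: cos(phase) = 1/2 gives phase = ±pi/3, and since phase/sin(phase) is even the sign is immaterial: L = (phase/sin(phase)) * <R>_2 = (2*sqrt(3)*pi/9) * <R>_2.
Answer: -64*pi/381*γ12 + 160*pi/1143*γ13 - 259*pi/1143*γ23 + 32*pi/381*γ24 - 80*pi/1143*γ34


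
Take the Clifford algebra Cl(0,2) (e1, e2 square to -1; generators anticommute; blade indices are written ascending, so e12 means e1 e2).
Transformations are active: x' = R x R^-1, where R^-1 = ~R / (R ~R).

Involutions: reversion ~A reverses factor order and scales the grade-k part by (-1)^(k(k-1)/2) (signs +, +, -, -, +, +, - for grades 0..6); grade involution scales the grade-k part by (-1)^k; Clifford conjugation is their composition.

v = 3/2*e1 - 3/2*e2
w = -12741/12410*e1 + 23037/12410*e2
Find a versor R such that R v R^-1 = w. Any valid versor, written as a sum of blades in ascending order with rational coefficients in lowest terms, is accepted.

Why this works: both vectors square to -9/2, so q(v) = q(w) and R = v + w = 2937/6205*e1 + 2211/6205*e2 carries v to w — its own direction survives, the complement (v - w)/2 flips.
Answer: 2937/6205*e1 + 2211/6205*e2


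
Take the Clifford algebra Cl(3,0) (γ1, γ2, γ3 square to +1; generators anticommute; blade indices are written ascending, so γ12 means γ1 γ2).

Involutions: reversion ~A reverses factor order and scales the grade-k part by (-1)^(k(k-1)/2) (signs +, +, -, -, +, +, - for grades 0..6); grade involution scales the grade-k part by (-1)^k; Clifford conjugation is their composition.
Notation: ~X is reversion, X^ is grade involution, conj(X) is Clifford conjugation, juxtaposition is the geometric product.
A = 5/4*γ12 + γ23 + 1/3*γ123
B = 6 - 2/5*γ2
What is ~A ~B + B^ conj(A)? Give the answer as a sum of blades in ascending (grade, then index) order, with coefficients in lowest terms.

first term: 1/2*γ1 - 2/5*γ3 - 15/2*γ12 - 2/15*γ13 - 6*γ23 - 2*γ123
second term: 1/2*γ1 - 2/5*γ3 - 15/2*γ12 - 2/15*γ13 - 6*γ23 + 2*γ123
Answer: γ1 - 4/5*γ3 - 15*γ12 - 4/15*γ13 - 12*γ23


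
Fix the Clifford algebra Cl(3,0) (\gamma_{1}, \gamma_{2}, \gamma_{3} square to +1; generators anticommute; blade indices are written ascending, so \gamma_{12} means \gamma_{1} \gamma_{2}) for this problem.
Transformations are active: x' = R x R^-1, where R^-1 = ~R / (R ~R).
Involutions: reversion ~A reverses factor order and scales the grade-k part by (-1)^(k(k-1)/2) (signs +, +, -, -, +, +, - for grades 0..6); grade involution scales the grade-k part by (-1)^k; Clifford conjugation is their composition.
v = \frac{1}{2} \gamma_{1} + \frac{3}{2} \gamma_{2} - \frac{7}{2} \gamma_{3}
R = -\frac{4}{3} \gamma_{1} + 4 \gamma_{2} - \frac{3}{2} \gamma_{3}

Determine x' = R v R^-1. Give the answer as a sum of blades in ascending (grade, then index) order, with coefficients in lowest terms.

~R = -\frac{4}{3} \gamma_{1} + 4 \gamma_{2} - \frac{3}{2} \gamma_{3}, and R ~R = \frac{721}{36}, so R^-1 = ~R / (\frac{721}{36}).
R v = \frac{127}{12} - 4 \gamma_{12} + \frac{65}{12} \gamma_{13} - \frac{47}{4} \gamma_{23}
Answer: -\frac{2753}{1442} \gamma_{1} + \frac{3933}{1442} \gamma_{2} + \frac{2761}{1442} \gamma_{3}


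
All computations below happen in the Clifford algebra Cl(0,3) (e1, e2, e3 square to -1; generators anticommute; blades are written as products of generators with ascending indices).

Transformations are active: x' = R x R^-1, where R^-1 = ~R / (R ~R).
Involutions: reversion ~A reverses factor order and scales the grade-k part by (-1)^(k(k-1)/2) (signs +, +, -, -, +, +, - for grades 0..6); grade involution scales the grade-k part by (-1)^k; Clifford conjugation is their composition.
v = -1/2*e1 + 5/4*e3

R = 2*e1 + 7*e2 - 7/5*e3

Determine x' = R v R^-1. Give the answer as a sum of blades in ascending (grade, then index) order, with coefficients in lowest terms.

~R = 2*e1 + 7*e2 - 7/5*e3, and R ~R = -1374/25, so R^-1 = ~R / (-1374/25).
R v = 11/4 + 7/2*e1 e2 + 9/5*e1 e3 + 35/4*e2 e3
Answer: 206/687*e1 - 1925/2748*e2 - 1525/1374*e3


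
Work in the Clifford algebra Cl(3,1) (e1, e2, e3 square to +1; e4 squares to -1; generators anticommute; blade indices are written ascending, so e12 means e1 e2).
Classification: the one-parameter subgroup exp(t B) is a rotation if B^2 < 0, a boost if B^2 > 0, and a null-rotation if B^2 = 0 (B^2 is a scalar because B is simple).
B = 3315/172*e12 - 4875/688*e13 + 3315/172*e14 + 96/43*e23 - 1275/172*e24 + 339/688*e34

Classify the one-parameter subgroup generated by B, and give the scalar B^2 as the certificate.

B^2 term by term: the squares give (3315/172)^2*(e12)^2 + (-4875/688)^2*(e13)^2 + (3315/172)^2*(e14)^2 + (96/43)^2*(e23)^2 + (-1275/172)^2*(e24)^2 + (339/688)^2*(e34)^2 = 10989225/29584*(-1) + 23765625/473344*(-1) + 10989225/29584*(+1) + 9216/1849*(-1) + 1625625/29584*(+1) + 114921/473344*(+1) = 0 (each basis 2-blade squares to minus the product of its generators' squares); cross terms between blades sharing an index anticommute and cancel; the commuting (index-disjoint) pairs give grade-4 terms 2*c*c'*(blade product), which cancel blade by blade — e1234: 1123785/59168 - 6215625/59168 + 159120/1849 = 0 — confirming B is simple. So B^2 = 0.
Answer: null-rotation, certificate B^2 = 0. The scalar 0 is the complete invariant here: its sign names the subgroup type.


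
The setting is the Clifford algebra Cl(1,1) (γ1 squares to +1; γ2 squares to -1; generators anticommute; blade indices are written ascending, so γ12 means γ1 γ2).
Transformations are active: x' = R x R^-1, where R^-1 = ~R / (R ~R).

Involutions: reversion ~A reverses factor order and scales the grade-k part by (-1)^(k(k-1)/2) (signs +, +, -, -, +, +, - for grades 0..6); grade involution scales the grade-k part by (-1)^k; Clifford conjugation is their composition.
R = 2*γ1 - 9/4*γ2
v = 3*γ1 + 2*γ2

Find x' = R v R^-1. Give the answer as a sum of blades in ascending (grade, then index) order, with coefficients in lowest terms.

~R = 2*γ1 - 9/4*γ2, and R ~R = -17/16, so R^-1 = ~R / (-17/16).
R v = 21/2 + 43/4*γ12
Answer: -723/17*γ1 + 722/17*γ2


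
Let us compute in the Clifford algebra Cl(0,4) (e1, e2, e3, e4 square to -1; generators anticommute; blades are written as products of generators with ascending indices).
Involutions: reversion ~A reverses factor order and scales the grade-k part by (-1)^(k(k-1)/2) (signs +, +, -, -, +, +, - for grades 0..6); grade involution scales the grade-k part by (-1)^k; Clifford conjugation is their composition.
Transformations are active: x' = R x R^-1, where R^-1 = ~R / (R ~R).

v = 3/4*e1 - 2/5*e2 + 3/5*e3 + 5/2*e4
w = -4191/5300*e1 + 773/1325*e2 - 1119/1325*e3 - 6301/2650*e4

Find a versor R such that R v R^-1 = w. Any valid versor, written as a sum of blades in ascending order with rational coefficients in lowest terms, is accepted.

The midline construction: v and w both square to -2933/400, so reflecting in their sum -54/1325*e1 + 243/1325*e2 - 324/1325*e3 + 162/1325*e4 exchanges them.
Answer: -54/1325*e1 + 243/1325*e2 - 324/1325*e3 + 162/1325*e4


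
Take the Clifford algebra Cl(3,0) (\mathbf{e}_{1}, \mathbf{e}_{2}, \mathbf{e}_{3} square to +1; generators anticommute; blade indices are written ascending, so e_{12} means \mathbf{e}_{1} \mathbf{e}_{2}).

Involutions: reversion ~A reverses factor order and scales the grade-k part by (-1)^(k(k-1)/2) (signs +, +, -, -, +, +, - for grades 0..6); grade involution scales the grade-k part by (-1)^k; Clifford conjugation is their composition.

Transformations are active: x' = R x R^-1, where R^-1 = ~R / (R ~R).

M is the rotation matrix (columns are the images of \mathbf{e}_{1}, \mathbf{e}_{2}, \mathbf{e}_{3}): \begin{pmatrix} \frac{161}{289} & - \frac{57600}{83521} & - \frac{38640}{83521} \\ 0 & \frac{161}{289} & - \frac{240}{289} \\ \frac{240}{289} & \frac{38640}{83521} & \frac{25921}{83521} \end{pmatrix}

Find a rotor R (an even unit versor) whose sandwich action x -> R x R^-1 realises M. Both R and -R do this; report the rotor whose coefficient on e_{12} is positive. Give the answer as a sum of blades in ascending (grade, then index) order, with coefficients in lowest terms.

Method: write R = a + b12*e_{12} + b13*e_{13} + b23*e_{23} with a^2 + b12^2 + b13^2 + b23^2 = 1 (so R^-1 = ~R). Expanding the columns R e_j ~R gives tr M = 4a^2 - 1 and, from the antisymmetric part, M21 - M12 = -4a*b12, M13 - M31 = 4a*b13, M32 - M23 = -4a*b23.
Here tr M = \frac{118979}{83521}, so a^2 = (1 + tr M)/4 = \frac{50625}{83521} and a = ±\frac{225}{289}. Taking a = \frac{225}{289}: M21 - M12 = \frac{57600}{83521}, M13 - M31 = -\frac{108000}{83521}, M32 - M23 = \frac{108000}{83521}, giving b12 = -\frac{64}{289}, b13 = -\frac{120}{289}, b23 = -\frac{120}{289}, i.e. R = \frac{225}{289} - \frac{64}{289} e_{12} - \frac{120}{289} e_{13} - \frac{120}{289} e_{23}.
Its e_{12} coefficient is negative, so report the other preimage -R.
Answer: -\frac{225}{289} + \frac{64}{289} e_{12} + \frac{120}{289} e_{13} + \frac{120}{289} e_{23}. Why the constraint matters: R and -R act identically through the sandwich — M has trace \frac{118979}{83521} either way — so only the sign condition on e_{12} picks one of the two preimages.


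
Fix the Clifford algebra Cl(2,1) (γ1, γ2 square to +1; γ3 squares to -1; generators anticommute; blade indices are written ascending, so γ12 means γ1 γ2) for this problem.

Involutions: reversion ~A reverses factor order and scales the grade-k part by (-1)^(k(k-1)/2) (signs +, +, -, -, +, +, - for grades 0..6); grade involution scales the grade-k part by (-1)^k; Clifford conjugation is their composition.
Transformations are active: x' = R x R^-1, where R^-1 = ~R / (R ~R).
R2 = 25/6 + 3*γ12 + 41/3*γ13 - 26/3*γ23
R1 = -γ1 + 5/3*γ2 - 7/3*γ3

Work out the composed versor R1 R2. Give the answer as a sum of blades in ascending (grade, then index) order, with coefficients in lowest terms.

Distribute over the terms of R1 (each basis-blade product reordered to ascending indices, repeated generators contracted through their squares):
(-γ1) R2 = -25/6*γ1 - 3*γ2 - 41/3*γ3 + 26/3*γ123
(5/3*γ2) R2 = -5*γ1 + 125/18*γ2 - 130/9*γ3 - 205/9*γ123
(-7/3*γ3) R2 = -287/9*γ1 + 182/9*γ2 - 175/18*γ3 - 7*γ123
Summing the partial products and collecting blades:
Answer: -739/18*γ1 + 145/6*γ2 - 227/6*γ3 - 190/9*γ123


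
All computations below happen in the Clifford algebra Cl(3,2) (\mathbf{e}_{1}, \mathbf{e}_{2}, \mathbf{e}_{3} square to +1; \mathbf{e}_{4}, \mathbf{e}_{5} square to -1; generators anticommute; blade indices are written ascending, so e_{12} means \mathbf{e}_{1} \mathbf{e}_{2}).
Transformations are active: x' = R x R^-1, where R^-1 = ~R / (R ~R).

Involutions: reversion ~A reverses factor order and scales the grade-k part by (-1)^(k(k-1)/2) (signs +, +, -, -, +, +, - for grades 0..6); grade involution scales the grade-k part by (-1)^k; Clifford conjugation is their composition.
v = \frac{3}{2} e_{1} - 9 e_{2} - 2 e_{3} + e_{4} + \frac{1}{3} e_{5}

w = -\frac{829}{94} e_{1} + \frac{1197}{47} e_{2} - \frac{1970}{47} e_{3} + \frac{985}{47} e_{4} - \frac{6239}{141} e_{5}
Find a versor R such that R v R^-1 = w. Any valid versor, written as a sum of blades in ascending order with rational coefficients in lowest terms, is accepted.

The midline construction: v and w both square to \frac{3101}{36}, so reflecting in their sum -\frac{344}{47} e_{1} + \frac{774}{47} e_{2} - \frac{2064}{47} e_{3} + \frac{1032}{47} e_{4} - \frac{2064}{47} e_{5} exchanges them.
Answer: -\frac{344}{47} e_{1} + \frac{774}{47} e_{2} - \frac{2064}{47} e_{3} + \frac{1032}{47} e_{4} - \frac{2064}{47} e_{5}


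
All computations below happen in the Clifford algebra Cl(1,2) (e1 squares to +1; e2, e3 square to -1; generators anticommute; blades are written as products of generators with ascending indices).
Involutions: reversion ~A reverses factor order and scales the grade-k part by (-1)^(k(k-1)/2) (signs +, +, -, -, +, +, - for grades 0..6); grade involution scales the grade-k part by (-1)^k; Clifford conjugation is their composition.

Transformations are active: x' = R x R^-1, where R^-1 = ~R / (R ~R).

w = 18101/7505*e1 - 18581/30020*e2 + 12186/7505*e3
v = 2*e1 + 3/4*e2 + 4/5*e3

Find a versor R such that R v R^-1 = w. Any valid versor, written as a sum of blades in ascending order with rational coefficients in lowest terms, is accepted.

Equal squares first: v^2 = w^2 = 1119/400. Then v + w = 33111/7505*e1 + 1967/15010*e2 + 3638/1501*e3 is a versor taking v to w, provided it is invertible.
Answer: 33111/7505*e1 + 1967/15010*e2 + 3638/1501*e3


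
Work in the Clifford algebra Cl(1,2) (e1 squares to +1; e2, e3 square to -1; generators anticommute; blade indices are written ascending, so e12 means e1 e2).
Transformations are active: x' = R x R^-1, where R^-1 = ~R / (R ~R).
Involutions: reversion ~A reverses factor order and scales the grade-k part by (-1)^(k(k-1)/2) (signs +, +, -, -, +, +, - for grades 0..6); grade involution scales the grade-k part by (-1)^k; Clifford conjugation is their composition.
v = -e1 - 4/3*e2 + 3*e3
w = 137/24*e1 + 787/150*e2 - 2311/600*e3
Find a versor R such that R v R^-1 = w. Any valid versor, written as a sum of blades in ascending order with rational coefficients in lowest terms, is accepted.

R = v + w = 113/24*e1 + 587/150*e2 - 511/600*e3 works: the equal norms (-88/9) guarantee its sandwich swaps v into w.
Answer: 113/24*e1 + 587/150*e2 - 511/600*e3


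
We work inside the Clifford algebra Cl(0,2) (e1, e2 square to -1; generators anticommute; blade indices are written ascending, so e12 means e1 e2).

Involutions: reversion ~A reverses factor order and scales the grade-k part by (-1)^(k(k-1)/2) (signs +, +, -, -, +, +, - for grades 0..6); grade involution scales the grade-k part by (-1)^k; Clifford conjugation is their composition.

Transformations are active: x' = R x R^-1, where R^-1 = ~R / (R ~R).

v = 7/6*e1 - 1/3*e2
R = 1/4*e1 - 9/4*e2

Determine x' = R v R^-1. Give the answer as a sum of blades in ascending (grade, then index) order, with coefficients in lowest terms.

~R = 1/4*e1 - 9/4*e2, and R ~R = -41/8, so R^-1 = ~R / (-41/8).
R v = -25/24 + 61/24*e12
Answer: -131/123*e1 - 143/246*e2


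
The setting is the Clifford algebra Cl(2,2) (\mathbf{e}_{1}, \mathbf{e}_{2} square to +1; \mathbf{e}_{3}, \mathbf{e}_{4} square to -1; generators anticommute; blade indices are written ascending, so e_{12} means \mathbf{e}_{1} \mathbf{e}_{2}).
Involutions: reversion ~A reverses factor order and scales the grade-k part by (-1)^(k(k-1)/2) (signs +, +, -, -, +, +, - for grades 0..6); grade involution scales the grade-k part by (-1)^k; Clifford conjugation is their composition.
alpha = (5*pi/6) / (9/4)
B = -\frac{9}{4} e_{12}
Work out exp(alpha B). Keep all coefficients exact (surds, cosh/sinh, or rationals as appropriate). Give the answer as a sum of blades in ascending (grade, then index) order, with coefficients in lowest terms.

B^2 = (-\frac{9}{4})^2*(e_{12})^2 = \frac{81}{16}*(-1) = -\frac{81}{16} (a basis 2-blade squares to minus the product of its generators' squares).
B^2 = -\frac{81}{16} — B^2 < 0, so the exponential closes trigonometrically: l = \frac{9}{4}, alpha*l = \frac{5 \pi}{6}, so exp(alpha B) = cos(\frac{5 \pi}{6}) + (sin(\frac{5 \pi}{6})/(\frac{9}{4}))*B = - \frac{\sqrt{3}}{2} + (\frac{2}{9})*B.
Answer: - \frac{\sqrt{3}}{2} - \frac{1}{2} e_{12}


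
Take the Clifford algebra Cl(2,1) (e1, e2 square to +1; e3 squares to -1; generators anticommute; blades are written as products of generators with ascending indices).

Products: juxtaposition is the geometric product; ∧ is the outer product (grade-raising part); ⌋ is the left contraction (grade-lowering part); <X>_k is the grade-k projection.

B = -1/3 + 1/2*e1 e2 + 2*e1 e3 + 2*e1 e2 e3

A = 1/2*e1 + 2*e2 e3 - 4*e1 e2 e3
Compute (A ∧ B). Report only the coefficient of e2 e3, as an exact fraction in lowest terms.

step 1: -1/6*e1 - 2/3*e2 e3 + 4/3*e1 e2 e3
Answer: -2/3


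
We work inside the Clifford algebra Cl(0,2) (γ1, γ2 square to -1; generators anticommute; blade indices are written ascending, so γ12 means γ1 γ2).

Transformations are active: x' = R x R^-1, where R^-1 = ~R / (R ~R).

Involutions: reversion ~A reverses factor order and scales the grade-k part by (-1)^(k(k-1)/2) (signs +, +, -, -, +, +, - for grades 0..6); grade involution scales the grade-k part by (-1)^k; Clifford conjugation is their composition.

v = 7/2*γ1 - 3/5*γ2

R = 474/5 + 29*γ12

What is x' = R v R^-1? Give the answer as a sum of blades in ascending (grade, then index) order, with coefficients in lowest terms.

~R = 474/5 - 29*γ12, and R ~R = 245701/25, so R^-1 = ~R / (245701/25).
R v = 1746/5*γ1 + 2231/50*γ2
Answer: 16397/5066*γ1 + 18501/12665*γ2


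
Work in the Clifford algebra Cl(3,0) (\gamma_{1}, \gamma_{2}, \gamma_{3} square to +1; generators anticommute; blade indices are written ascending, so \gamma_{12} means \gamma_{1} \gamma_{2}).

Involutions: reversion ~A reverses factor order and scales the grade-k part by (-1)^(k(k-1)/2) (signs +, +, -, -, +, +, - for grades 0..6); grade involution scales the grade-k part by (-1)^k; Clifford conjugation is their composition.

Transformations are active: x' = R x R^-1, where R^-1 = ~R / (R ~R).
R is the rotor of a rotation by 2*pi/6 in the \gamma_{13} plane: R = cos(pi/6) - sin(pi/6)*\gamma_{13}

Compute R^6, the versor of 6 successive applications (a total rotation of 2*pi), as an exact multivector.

Because a rotor carries half the rotation angle, composing 6 copies of this \gamma_{13}-plane rotor multiplies the phase: 6*(pi/6) = \pi, hence R^6 = cos(\pi) - sin(\pi)*\gamma_{13}.
cos(\pi) = -1 and sin(\pi) = 0, so R^6 = -1. The total rotation 2*pi is 1 full turn, so every vector returns to itself, yet the rotor is -1, on the OTHER sheet of the double cover (an odd number of 2*pi turns).
Answer: -1


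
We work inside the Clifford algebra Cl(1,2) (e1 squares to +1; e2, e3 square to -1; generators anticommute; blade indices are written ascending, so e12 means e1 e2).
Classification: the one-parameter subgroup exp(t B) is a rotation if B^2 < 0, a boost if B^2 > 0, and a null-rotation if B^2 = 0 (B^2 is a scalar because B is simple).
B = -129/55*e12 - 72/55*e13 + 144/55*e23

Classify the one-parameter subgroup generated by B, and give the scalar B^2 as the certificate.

B^2 term by term: the squares give (-129/55)^2*(e12)^2 + (-72/55)^2*(e13)^2 + (144/55)^2*(e23)^2 = 16641/3025*(+1) + 5184/3025*(+1) + 20736/3025*(-1) = 9/25 (each basis 2-blade squares to minus the product of its generators' squares); cross terms between blades sharing an index anticommute and cancel. So B^2 = 9/25.
Answer: boost, certificate B^2 = 9/25. Why this suffices: the scalar 9/25 survives any versor conjugation, so its sign alone determines the class however B is presented.


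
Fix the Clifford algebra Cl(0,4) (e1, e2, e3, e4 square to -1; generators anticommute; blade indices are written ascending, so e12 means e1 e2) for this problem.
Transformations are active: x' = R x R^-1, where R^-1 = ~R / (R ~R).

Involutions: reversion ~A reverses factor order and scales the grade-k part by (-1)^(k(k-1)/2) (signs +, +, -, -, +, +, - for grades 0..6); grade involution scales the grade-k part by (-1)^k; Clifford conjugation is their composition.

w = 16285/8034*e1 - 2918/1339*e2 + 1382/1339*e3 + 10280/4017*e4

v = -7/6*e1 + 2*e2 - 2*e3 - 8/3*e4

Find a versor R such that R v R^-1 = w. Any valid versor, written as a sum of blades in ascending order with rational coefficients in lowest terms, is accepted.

Take R = v + w = 1152/1339*e1 - 240/1339*e2 - 1296/1339*e3 - 144/1339*e4. Because q(v) = q(w) = -593/36, conjugation by R sends v exactly to w.
Answer: 1152/1339*e1 - 240/1339*e2 - 1296/1339*e3 - 144/1339*e4


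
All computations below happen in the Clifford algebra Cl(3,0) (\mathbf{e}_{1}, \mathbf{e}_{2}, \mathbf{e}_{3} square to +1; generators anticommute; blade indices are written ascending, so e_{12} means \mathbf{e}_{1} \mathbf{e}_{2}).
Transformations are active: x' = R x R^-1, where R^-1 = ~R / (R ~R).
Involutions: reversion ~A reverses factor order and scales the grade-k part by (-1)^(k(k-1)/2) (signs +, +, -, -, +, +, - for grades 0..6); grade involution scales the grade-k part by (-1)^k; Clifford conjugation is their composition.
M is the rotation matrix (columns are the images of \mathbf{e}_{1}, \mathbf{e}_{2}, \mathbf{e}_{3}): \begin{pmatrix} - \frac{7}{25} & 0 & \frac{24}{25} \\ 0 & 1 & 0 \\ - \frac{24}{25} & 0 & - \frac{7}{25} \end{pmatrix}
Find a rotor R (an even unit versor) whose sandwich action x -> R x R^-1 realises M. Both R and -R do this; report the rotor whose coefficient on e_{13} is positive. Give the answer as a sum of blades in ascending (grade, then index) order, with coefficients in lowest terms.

Method: write R = a + b12*e_{12} + b13*e_{13} + b23*e_{23} with a^2 + b12^2 + b13^2 + b23^2 = 1 (so R^-1 = ~R). Expanding the columns R e_j ~R gives tr M = 4a^2 - 1 and, from the antisymmetric part, M21 - M12 = -4a*b12, M13 - M31 = 4a*b13, M32 - M23 = -4a*b23.
Here tr M = \frac{11}{25}, so a^2 = (1 + tr M)/4 = \frac{9}{25} and a = ±\frac{3}{5}. Taking a = \frac{3}{5}: M21 - M12 = 0, M13 - M31 = \frac{48}{25}, M32 - M23 = 0, giving b12 = 0, b13 = \frac{4}{5}, b23 = 0, i.e. R = \frac{3}{5} + \frac{4}{5} e_{13}.
Its e_{13} coefficient is already positive.
Answer: \frac{3}{5} + \frac{4}{5} e_{13}. Sheet selection: the two-to-one cover makes ±R indistinguishable at the matrix level (trace \frac{11}{25}), so uniqueness comes from the required sign on e_{13}.


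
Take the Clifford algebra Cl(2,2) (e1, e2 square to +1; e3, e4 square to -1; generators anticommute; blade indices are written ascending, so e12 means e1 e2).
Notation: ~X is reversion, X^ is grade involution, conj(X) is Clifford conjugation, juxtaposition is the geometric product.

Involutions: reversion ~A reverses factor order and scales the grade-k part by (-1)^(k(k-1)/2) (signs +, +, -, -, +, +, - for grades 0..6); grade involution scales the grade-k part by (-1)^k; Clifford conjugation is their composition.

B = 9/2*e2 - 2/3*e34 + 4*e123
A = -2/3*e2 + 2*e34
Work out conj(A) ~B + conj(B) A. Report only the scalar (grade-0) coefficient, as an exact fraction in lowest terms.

first term: 13/3 + 8/3*e13 + 8*e124 - 77/9*e234
second term: 5/3 + 8/3*e13 - 8*e124 - 85/9*e234
Answer: 6
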